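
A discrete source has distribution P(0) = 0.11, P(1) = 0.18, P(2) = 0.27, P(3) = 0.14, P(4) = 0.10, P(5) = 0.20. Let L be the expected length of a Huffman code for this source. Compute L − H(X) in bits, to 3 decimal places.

Entropy H = −Σ p log₂ p ≈ 2.4993 bits.
Huffman merges: 1/10+11/100→21/100; 7/50+9/50→8/25; 1/5+21/100→41/100; 27/100+8/25→59/100; 41/100+59/100→1. L = 253/100 ≈ 2.5300.
L − H = 2.5300 − 2.4993 = 0.031 bits.

0.031 bits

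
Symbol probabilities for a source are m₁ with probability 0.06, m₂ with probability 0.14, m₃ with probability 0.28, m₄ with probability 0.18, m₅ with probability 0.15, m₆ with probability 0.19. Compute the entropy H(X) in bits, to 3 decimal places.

H = −Σ pᵢ log₂ pᵢ.
−0.06·log₂(0.06) = 0.2435
−0.14·log₂(0.14) = 0.3971
−0.28·log₂(0.28) = 0.5142
−0.18·log₂(0.18) = 0.4453
−0.15·log₂(0.15) = 0.4105
−0.19·log₂(0.19) = 0.4552
Sum ≈ 2.4659 → 2.466 bits.

2.466 bits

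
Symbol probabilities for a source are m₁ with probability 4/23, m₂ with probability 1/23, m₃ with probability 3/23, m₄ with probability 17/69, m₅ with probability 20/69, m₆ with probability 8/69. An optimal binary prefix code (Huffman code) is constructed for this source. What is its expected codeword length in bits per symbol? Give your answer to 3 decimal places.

Repeatedly combine the two least-probable nodes; the expected code length is the sum of the merged weights.
merge 1/23 + 8/69 → 11/69
merge 3/23 + 11/69 → 20/69
merge 4/23 + 17/69 → 29/69
merge 20/69 + 20/69 → 40/69
merge 29/69 + 40/69 → 1
L = 11/69 + 20/69 + 29/69 + 40/69 + 1 = 169/69 ≈ 2.449 bits/symbol.

2.449 bits/symbol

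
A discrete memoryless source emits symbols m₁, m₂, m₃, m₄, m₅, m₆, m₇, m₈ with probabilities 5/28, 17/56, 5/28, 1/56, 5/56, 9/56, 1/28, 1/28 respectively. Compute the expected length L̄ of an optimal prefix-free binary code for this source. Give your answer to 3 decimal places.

Repeatedly combine the two least-probable nodes; the expected code length is the sum of the merged weights.
merge 1/56 + 1/28 → 3/56
merge 1/28 + 3/56 → 5/56
merge 5/56 + 5/56 → 5/28
merge 9/56 + 5/28 → 19/56
merge 5/28 + 5/28 → 5/14
merge 17/56 + 19/56 → 9/14
merge 5/14 + 9/14 → 1
L = 3/56 + 5/56 + 5/28 + 19/56 + 5/14 + 9/14 + 1 = 149/56 ≈ 2.661 bits/symbol.

2.661 bits/symbol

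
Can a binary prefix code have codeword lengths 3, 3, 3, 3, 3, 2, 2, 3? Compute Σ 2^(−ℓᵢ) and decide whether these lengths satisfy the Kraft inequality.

With common denominator 2^3 = 8: Σ 2^(−ℓᵢ) = 1/8 + 1/8 + 1/8 + 1/8 + 1/8 + 2/8 + 2/8 + 1/8 = 10/8 = 1.25.
Kraft's inequality requires Σ ≤ 1; here Σ = 1.25 > 1, so no such prefix code exists.

1.25; no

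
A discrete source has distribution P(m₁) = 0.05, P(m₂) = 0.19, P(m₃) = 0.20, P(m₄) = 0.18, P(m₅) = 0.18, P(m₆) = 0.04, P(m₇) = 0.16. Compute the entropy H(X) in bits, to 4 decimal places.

H = −Σ pᵢ log₂ pᵢ.
−0.05·log₂(0.05) = 0.2161
−0.19·log₂(0.19) = 0.4552
−0.20·log₂(0.20) = 0.4644
−0.18·log₂(0.18) = 0.4453
−0.18·log₂(0.18) = 0.4453
−0.04·log₂(0.04) = 0.1858
−0.16·log₂(0.16) = 0.4230
Sum ≈ 2.6351 → 2.6351 bits.

2.6351 bits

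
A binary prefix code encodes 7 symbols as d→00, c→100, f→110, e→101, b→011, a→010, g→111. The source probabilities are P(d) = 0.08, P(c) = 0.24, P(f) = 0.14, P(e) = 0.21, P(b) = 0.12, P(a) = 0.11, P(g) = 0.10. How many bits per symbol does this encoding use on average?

2.92 bits/symbol

L̄ = Σ pᵢ·ℓᵢ = 0.08·2 + 0.24·3 + 0.14·3 + 0.21·3 + 0.12·3 + 0.11·3 + 0.10·3 = 2.92 bits/symbol.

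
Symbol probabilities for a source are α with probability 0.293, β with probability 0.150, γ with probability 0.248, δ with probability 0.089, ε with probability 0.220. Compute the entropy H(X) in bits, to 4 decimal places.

2.2195 bits

H = −Σ pᵢ log₂ pᵢ.
−0.293·log₂(0.293) = 0.5189
−0.150·log₂(0.150) = 0.4105
−0.248·log₂(0.248) = 0.4989
−0.089·log₂(0.089) = 0.3106
−0.220·log₂(0.220) = 0.4806
Sum ≈ 2.2195 → 2.2195 bits.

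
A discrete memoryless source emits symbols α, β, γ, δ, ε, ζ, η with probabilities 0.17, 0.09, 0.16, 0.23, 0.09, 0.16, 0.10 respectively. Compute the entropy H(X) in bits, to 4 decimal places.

2.7258 bits

H = −Σ pᵢ log₂ pᵢ.
−0.17·log₂(0.17) = 0.4346
−0.09·log₂(0.09) = 0.3127
−0.16·log₂(0.16) = 0.4230
−0.23·log₂(0.23) = 0.4877
−0.09·log₂(0.09) = 0.3127
−0.16·log₂(0.16) = 0.4230
−0.10·log₂(0.10) = 0.3322
Sum ≈ 2.7258 → 2.7258 bits.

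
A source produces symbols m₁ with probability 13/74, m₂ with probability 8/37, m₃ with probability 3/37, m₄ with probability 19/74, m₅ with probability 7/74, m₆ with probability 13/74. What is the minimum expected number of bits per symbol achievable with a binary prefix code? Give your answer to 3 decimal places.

Repeatedly combine the two least-probable nodes; the expected code length is the sum of the merged weights.
merge 3/37 + 7/74 → 13/74
merge 13/74 + 13/74 → 13/37
merge 13/74 + 8/37 → 29/74
merge 19/74 + 13/37 → 45/74
merge 29/74 + 45/74 → 1
L = 13/74 + 13/37 + 29/74 + 45/74 + 1 = 187/74 ≈ 2.527 bits/symbol.

2.527 bits/symbol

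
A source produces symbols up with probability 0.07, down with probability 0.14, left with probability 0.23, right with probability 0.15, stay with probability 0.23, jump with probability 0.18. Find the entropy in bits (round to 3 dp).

2.497 bits

H = −Σ pᵢ log₂ pᵢ.
−0.07·log₂(0.07) = 0.2686
−0.14·log₂(0.14) = 0.3971
−0.23·log₂(0.23) = 0.4877
−0.15·log₂(0.15) = 0.4105
−0.23·log₂(0.23) = 0.4877
−0.18·log₂(0.18) = 0.4453
Sum ≈ 2.4969 → 2.497 bits.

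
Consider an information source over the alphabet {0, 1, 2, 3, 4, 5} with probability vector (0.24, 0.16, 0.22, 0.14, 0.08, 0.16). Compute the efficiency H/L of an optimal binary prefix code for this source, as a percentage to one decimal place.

Entropy H = −Σ p log₂ p ≈ 2.5094 bits.
Huffman merges: 2/25+7/50→11/50; 4/25+4/25→8/25; 11/50+11/50→11/25; 6/25+8/25→14/25; 11/25+14/25→1. L = 127/50 ≈ 2.5400.
Efficiency = H/L = 2.5094/2.5400 = 98.8%.

98.8%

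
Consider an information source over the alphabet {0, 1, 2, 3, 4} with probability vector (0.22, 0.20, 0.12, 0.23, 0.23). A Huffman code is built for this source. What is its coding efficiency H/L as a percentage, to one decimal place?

Entropy H = −Σ p log₂ p ≈ 2.2874 bits.
Huffman merges: 3/25+1/5→8/25; 11/50+23/100→9/20; 23/100+8/25→11/20; 9/20+11/20→1. L = 58/25 ≈ 2.3200.
Efficiency = H/L = 2.2874/2.3200 = 98.6%.

98.6%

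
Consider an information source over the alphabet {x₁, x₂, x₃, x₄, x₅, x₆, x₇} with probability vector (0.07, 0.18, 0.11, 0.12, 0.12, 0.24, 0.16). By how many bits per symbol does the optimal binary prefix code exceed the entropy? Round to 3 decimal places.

0.045 bits

Entropy H = −Σ p log₂ p ≈ 2.7154 bits.
Huffman merges: 7/100+11/100→9/50; 3/25+3/25→6/25; 4/25+9/50→17/50; 9/50+6/25→21/50; 6/25+17/50→29/50; 21/50+29/50→1. L = 69/25 ≈ 2.7600.
L − H = 2.7600 − 2.7154 = 0.045 bits.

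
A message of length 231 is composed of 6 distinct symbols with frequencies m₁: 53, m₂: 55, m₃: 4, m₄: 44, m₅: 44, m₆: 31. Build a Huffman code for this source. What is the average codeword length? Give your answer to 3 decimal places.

Probabilities are the counts divided by 231.
Repeatedly combine the two least-probable nodes; the expected code length is the sum of the merged weights.
merge 4/231 + 31/231 → 5/33
merge 5/33 + 4/21 → 79/231
merge 4/21 + 53/231 → 97/231
merge 5/21 + 79/231 → 134/231
merge 97/231 + 134/231 → 1
L = 5/33 + 79/231 + 97/231 + 134/231 + 1 = 192/77 ≈ 2.494 bits/symbol.

2.494 bits/symbol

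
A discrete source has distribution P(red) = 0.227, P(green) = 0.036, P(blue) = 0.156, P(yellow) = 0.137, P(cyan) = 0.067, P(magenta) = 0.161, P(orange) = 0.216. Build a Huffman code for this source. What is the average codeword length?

Repeatedly combine the two least-probable nodes; the expected code length is the sum of the merged weights.
merge 9/250 + 67/1000 → 103/1000
merge 103/1000 + 137/1000 → 6/25
merge 39/250 + 161/1000 → 317/1000
merge 27/125 + 227/1000 → 443/1000
merge 6/25 + 317/1000 → 557/1000
merge 443/1000 + 557/1000 → 1
L = 103/1000 + 6/25 + 317/1000 + 443/1000 + 557/1000 + 1 = 133/50 = 2.66 bits/symbol.

2.66 bits/symbol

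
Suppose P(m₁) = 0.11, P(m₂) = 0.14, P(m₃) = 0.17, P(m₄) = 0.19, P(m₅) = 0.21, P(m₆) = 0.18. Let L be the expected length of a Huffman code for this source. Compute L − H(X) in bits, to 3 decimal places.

Entropy H = −Σ p log₂ p ≈ 2.5553 bits.
Huffman merges: 11/100+7/50→1/4; 17/100+9/50→7/20; 19/100+21/100→2/5; 1/4+7/20→3/5; 2/5+3/5→1. L = 13/5 ≈ 2.6000.
L − H = 2.6000 − 2.5553 = 0.045 bits.

0.045 bits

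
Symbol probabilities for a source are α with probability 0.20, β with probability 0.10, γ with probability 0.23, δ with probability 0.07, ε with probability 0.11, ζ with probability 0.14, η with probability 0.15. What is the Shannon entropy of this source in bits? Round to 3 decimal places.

2.711 bits

H = −Σ pᵢ log₂ pᵢ.
−0.20·log₂(0.20) = 0.4644
−0.10·log₂(0.10) = 0.3322
−0.23·log₂(0.23) = 0.4877
−0.07·log₂(0.07) = 0.2686
−0.11·log₂(0.11) = 0.3503
−0.14·log₂(0.14) = 0.3971
−0.15·log₂(0.15) = 0.4105
Sum ≈ 2.7107 → 2.711 bits.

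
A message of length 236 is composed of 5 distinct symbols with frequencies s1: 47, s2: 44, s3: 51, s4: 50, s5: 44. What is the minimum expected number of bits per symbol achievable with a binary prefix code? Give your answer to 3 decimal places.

Probabilities are the counts divided by 236.
Repeatedly combine the two least-probable nodes; the expected code length is the sum of the merged weights.
merge 11/59 + 11/59 → 22/59
merge 47/236 + 25/118 → 97/236
merge 51/236 + 22/59 → 139/236
merge 97/236 + 139/236 → 1
L = 22/59 + 97/236 + 139/236 + 1 = 140/59 ≈ 2.373 bits/symbol.

2.373 bits/symbol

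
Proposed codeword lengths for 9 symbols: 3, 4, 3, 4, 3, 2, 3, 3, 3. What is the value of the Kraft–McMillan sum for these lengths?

With common denominator 2^4 = 16: Σ 2^(−ℓᵢ) = 2/16 + 1/16 + 2/16 + 1/16 + 2/16 + 4/16 + 2/16 + 2/16 + 2/16 = 18/16 = 1.125.

1.125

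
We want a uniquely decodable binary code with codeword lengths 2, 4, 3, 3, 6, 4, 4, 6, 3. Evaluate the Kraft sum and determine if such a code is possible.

0.84375; yes

With common denominator 2^6 = 64: Σ 2^(−ℓᵢ) = 16/64 + 4/64 + 8/64 + 8/64 + 1/64 + 4/64 + 4/64 + 1/64 + 8/64 = 54/64 = 0.84375.
Kraft's inequality requires Σ ≤ 1; here Σ = 0.84375 ≤ 1, so such a prefix code exists.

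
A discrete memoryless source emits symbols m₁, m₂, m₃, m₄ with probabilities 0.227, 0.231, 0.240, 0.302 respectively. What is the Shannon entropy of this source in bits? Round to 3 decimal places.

H = −Σ pᵢ log₂ pᵢ.
−0.227·log₂(0.227) = 0.4856
−0.231·log₂(0.231) = 0.4883
−0.240·log₂(0.240) = 0.4941
−0.302·log₂(0.302) = 0.5217
Sum ≈ 1.9898 → 1.990 bits.

1.990 bits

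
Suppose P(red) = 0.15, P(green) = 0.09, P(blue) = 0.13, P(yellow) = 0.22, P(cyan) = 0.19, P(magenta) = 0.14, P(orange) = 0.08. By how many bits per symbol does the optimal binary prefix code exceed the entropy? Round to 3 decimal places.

Entropy H = −Σ p log₂ p ≈ 2.7303 bits.
Huffman merges: 2/25+9/100→17/100; 13/100+7/50→27/100; 3/20+17/100→8/25; 19/100+11/50→41/100; 27/100+8/25→59/100; 41/100+59/100→1. L = 69/25 ≈ 2.7600.
L − H = 2.7600 − 2.7303 = 0.030 bits.

0.030 bits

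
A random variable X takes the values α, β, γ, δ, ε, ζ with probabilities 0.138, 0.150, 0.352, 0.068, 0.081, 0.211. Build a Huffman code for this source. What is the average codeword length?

Repeatedly combine the two least-probable nodes; the expected code length is the sum of the merged weights.
merge 17/250 + 81/1000 → 149/1000
merge 69/500 + 149/1000 → 287/1000
merge 3/20 + 211/1000 → 361/1000
merge 287/1000 + 44/125 → 639/1000
merge 361/1000 + 639/1000 → 1
L = 149/1000 + 287/1000 + 361/1000 + 639/1000 + 1 = 609/250 = 2.436 bits/symbol.

2.436 bits/symbol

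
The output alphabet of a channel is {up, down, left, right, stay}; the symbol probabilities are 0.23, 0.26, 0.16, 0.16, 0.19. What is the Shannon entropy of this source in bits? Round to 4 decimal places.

2.2942 bits

H = −Σ pᵢ log₂ pᵢ.
−0.23·log₂(0.23) = 0.4877
−0.26·log₂(0.26) = 0.5053
−0.16·log₂(0.16) = 0.4230
−0.16·log₂(0.16) = 0.4230
−0.19·log₂(0.19) = 0.4552
Sum ≈ 2.2942 → 2.2942 bits.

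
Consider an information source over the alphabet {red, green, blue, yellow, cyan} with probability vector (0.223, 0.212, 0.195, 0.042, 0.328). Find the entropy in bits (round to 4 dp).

H = −Σ pᵢ log₂ pᵢ.
−0.223·log₂(0.223) = 0.4828
−0.212·log₂(0.212) = 0.4744
−0.195·log₂(0.195) = 0.4599
−0.042·log₂(0.042) = 0.1921
−0.328·log₂(0.328) = 0.5275
Sum ≈ 2.1367 → 2.1367 bits.

2.1367 bits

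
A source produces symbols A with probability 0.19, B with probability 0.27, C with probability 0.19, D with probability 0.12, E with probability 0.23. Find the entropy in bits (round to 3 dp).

2.275 bits

H = −Σ pᵢ log₂ pᵢ.
−0.19·log₂(0.19) = 0.4552
−0.27·log₂(0.27) = 0.5100
−0.19·log₂(0.19) = 0.4552
−0.12·log₂(0.12) = 0.3671
−0.23·log₂(0.23) = 0.4877
Sum ≈ 2.2752 → 2.275 bits.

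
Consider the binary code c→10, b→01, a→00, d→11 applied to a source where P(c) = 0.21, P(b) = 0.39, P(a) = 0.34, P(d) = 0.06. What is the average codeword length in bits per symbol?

L̄ = Σ pᵢ·ℓᵢ = 0.21·2 + 0.39·2 + 0.34·2 + 0.06·2 = 2 bits/symbol.

2 bits/symbol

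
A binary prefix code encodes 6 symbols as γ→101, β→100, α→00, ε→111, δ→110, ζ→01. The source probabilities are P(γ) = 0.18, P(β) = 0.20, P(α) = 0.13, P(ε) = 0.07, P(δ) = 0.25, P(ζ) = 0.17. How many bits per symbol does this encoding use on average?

L̄ = Σ pᵢ·ℓᵢ = 0.18·3 + 0.20·3 + 0.13·2 + 0.07·3 + 0.25·3 + 0.17·2 = 2.7 bits/symbol.

2.7 bits/symbol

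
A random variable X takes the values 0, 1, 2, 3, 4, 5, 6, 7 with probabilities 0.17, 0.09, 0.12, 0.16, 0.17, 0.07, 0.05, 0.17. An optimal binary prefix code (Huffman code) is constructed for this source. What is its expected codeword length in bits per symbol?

Repeatedly combine the two least-probable nodes; the expected code length is the sum of the merged weights.
merge 1/20 + 7/100 → 3/25
merge 9/100 + 3/25 → 21/100
merge 3/25 + 4/25 → 7/25
merge 17/100 + 17/100 → 17/50
merge 17/100 + 21/100 → 19/50
merge 7/25 + 17/50 → 31/50
merge 19/50 + 31/50 → 1
L = 3/25 + 21/100 + 7/25 + 17/50 + 19/50 + 31/50 + 1 = 59/20 = 2.95 bits/symbol.

2.95 bits/symbol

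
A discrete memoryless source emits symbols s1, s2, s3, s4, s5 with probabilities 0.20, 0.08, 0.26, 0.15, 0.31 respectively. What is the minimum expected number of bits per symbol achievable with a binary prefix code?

2.23 bits/symbol

Repeatedly combine the two least-probable nodes; the expected code length is the sum of the merged weights.
merge 2/25 + 3/20 → 23/100
merge 1/5 + 23/100 → 43/100
merge 13/50 + 31/100 → 57/100
merge 43/100 + 57/100 → 1
L = 23/100 + 43/100 + 57/100 + 1 = 223/100 = 2.23 bits/symbol.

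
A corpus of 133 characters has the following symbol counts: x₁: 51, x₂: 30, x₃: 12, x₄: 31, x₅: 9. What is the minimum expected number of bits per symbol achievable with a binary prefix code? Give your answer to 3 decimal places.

Probabilities are the counts divided by 133.
Repeatedly combine the two least-probable nodes; the expected code length is the sum of the merged weights.
merge 9/133 + 12/133 → 3/19
merge 3/19 + 30/133 → 51/133
merge 31/133 + 51/133 → 82/133
merge 51/133 + 82/133 → 1
L = 3/19 + 51/133 + 82/133 + 1 = 41/19 ≈ 2.158 bits/symbol.

2.158 bits/symbol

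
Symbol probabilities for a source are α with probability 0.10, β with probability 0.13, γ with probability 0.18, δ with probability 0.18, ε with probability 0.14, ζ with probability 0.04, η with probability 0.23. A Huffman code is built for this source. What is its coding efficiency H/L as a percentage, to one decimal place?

Entropy H = −Σ p log₂ p ≈ 2.6760 bits.
Huffman merges: 1/25+1/10→7/50; 13/100+7/50→27/100; 7/50+9/50→8/25; 9/50+23/100→41/100; 27/100+8/25→59/100; 41/100+59/100→1. L = 273/100 ≈ 2.7300.
Efficiency = H/L = 2.6760/2.7300 = 98.0%.

98.0%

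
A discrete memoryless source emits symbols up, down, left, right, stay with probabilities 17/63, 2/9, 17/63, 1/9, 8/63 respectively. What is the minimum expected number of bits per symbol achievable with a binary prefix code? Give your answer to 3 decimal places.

2.238 bits/symbol

Repeatedly combine the two least-probable nodes; the expected code length is the sum of the merged weights.
merge 1/9 + 8/63 → 5/21
merge 2/9 + 5/21 → 29/63
merge 17/63 + 17/63 → 34/63
merge 29/63 + 34/63 → 1
L = 5/21 + 29/63 + 34/63 + 1 = 47/21 ≈ 2.238 bits/symbol.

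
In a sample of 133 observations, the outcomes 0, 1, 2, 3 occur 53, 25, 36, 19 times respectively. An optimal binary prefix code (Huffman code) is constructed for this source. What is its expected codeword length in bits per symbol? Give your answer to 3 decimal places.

1.932 bits/symbol

Probabilities are the counts divided by 133.
Repeatedly combine the two least-probable nodes; the expected code length is the sum of the merged weights.
merge 1/7 + 25/133 → 44/133
merge 36/133 + 44/133 → 80/133
merge 53/133 + 80/133 → 1
L = 44/133 + 80/133 + 1 = 257/133 ≈ 1.932 bits/symbol.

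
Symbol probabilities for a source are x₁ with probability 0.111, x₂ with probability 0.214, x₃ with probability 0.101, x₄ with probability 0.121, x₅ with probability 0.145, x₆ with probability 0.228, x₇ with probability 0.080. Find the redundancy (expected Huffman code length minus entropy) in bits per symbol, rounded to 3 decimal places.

Entropy H = −Σ p log₂ p ≈ 2.7125 bits.
Huffman merges: 2/25+101/1000→181/1000; 111/1000+121/1000→29/125; 29/200+181/1000→163/500; 107/500+57/250→221/500; 29/125+163/500→279/500; 221/500+279/500→1. L = 2739/1000 ≈ 2.7390.
L − H = 2.7390 − 2.7125 = 0.026 bits.

0.026 bits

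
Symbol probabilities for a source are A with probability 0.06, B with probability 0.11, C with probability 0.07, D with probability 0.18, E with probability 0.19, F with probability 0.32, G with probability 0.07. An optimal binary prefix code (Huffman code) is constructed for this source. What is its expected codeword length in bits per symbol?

2.62 bits/symbol

Repeatedly combine the two least-probable nodes; the expected code length is the sum of the merged weights.
merge 3/50 + 7/100 → 13/100
merge 7/100 + 11/100 → 9/50
merge 13/100 + 9/50 → 31/100
merge 9/50 + 19/100 → 37/100
merge 31/100 + 8/25 → 63/100
merge 37/100 + 63/100 → 1
L = 13/100 + 9/50 + 31/100 + 37/100 + 63/100 + 1 = 131/50 = 2.62 bits/symbol.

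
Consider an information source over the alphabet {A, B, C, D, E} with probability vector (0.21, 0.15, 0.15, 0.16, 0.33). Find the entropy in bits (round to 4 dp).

2.2448 bits

H = −Σ pᵢ log₂ pᵢ.
−0.21·log₂(0.21) = 0.4728
−0.15·log₂(0.15) = 0.4105
−0.15·log₂(0.15) = 0.4105
−0.16·log₂(0.16) = 0.4230
−0.33·log₂(0.33) = 0.5278
Sum ≈ 2.2448 → 2.2448 bits.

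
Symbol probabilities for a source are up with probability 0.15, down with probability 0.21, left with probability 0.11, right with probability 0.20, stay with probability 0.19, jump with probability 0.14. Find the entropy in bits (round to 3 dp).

H = −Σ pᵢ log₂ pᵢ.
−0.15·log₂(0.15) = 0.4105
−0.21·log₂(0.21) = 0.4728
−0.11·log₂(0.11) = 0.3503
−0.20·log₂(0.20) = 0.4644
−0.19·log₂(0.19) = 0.4552
−0.14·log₂(0.14) = 0.3971
Sum ≈ 2.5504 → 2.550 bits.

2.550 bits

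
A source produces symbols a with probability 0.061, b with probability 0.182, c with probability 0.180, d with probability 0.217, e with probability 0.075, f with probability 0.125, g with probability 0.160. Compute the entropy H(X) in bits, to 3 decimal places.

H = −Σ pᵢ log₂ pᵢ.
−0.061·log₂(0.061) = 0.2461
−0.182·log₂(0.182) = 0.4474
−0.180·log₂(0.180) = 0.4453
−0.217·log₂(0.217) = 0.4783
−0.075·log₂(0.075) = 0.2803
−0.125·log₂(0.125) = 0.3750
−0.160·log₂(0.160) = 0.4230
Sum ≈ 2.6954 → 2.695 bits.

2.695 bits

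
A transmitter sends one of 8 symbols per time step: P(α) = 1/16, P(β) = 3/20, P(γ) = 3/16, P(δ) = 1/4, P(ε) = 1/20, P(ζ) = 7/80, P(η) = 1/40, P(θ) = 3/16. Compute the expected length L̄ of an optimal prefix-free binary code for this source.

Repeatedly combine the two least-probable nodes; the expected code length is the sum of the merged weights.
merge 1/40 + 1/20 → 3/40
merge 1/16 + 3/40 → 11/80
merge 7/80 + 11/80 → 9/40
merge 3/20 + 3/16 → 27/80
merge 3/16 + 9/40 → 33/80
merge 1/4 + 27/80 → 47/80
merge 33/80 + 47/80 → 1
L = 3/40 + 11/80 + 9/40 + 27/80 + 33/80 + 47/80 + 1 = 111/40 = 2.775 bits/symbol.

2.775 bits/symbol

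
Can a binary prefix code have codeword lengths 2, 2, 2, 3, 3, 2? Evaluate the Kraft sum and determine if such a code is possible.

1.25; no

With common denominator 2^3 = 8: Σ 2^(−ℓᵢ) = 2/8 + 2/8 + 2/8 + 1/8 + 1/8 + 2/8 = 10/8 = 1.25.
Kraft's inequality requires Σ ≤ 1; here Σ = 1.25 > 1, so no such prefix code exists.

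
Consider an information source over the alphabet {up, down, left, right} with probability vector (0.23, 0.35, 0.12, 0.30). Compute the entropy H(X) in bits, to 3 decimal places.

H = −Σ pᵢ log₂ pᵢ.
−0.23·log₂(0.23) = 0.4877
−0.35·log₂(0.35) = 0.5301
−0.12·log₂(0.12) = 0.3671
−0.30·log₂(0.30) = 0.5211
Sum ≈ 1.9059 → 1.906 bits.

1.906 bits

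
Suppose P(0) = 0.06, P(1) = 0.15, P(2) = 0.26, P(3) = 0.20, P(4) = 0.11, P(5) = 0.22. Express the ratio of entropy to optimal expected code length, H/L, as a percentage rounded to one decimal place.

Entropy H = −Σ p log₂ p ≈ 2.4546 bits.
Huffman merges: 3/50+11/100→17/100; 3/20+17/100→8/25; 1/5+11/50→21/50; 13/50+8/25→29/50; 21/50+29/50→1. L = 249/100 ≈ 2.4900.
Efficiency = H/L = 2.4546/2.4900 = 98.6%.

98.6%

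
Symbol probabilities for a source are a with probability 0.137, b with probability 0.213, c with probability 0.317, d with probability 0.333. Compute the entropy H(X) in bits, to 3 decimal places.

H = −Σ pᵢ log₂ pᵢ.
−0.137·log₂(0.137) = 0.3929
−0.213·log₂(0.213) = 0.4752
−0.317·log₂(0.317) = 0.5254
−0.333·log₂(0.333) = 0.5283
Sum ≈ 1.9218 → 1.922 bits.

1.922 bits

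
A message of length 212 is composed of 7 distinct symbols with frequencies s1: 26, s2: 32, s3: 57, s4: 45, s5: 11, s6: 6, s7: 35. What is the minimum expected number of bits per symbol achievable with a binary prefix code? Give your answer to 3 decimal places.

2.599 bits/symbol

Probabilities are the counts divided by 212.
Repeatedly combine the two least-probable nodes; the expected code length is the sum of the merged weights.
merge 3/106 + 11/212 → 17/212
merge 17/212 + 13/106 → 43/212
merge 8/53 + 35/212 → 67/212
merge 43/212 + 45/212 → 22/53
merge 57/212 + 67/212 → 31/53
merge 22/53 + 31/53 → 1
L = 17/212 + 43/212 + 67/212 + 22/53 + 31/53 + 1 = 551/212 ≈ 2.599 bits/symbol.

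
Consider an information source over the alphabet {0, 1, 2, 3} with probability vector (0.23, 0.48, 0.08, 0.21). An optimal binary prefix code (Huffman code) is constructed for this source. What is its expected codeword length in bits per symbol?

Repeatedly combine the two least-probable nodes; the expected code length is the sum of the merged weights.
merge 2/25 + 21/100 → 29/100
merge 23/100 + 29/100 → 13/25
merge 12/25 + 13/25 → 1
L = 29/100 + 13/25 + 1 = 181/100 = 1.81 bits/symbol.

1.81 bits/symbol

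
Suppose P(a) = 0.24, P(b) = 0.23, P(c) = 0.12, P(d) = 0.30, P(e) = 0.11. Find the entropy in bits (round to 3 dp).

2.220 bits

H = −Σ pᵢ log₂ pᵢ.
−0.24·log₂(0.24) = 0.4941
−0.23·log₂(0.23) = 0.4877
−0.12·log₂(0.12) = 0.3671
−0.30·log₂(0.30) = 0.5211
−0.11·log₂(0.11) = 0.3503
Sum ≈ 2.2202 → 2.220 bits.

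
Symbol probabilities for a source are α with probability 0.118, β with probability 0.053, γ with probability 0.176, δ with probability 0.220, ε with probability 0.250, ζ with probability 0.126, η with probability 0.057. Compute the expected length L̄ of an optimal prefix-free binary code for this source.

Repeatedly combine the two least-probable nodes; the expected code length is the sum of the merged weights.
merge 53/1000 + 57/1000 → 11/100
merge 11/100 + 59/500 → 57/250
merge 63/500 + 22/125 → 151/500
merge 11/50 + 57/250 → 56/125
merge 1/4 + 151/500 → 69/125
merge 56/125 + 69/125 → 1
L = 11/100 + 57/250 + 151/500 + 56/125 + 69/125 + 1 = 66/25 = 2.64 bits/symbol.

2.64 bits/symbol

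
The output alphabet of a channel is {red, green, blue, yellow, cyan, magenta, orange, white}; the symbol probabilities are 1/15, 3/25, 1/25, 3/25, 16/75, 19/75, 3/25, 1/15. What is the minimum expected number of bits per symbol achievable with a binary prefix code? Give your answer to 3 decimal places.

2.813 bits/symbol

Repeatedly combine the two least-probable nodes; the expected code length is the sum of the merged weights.
merge 1/25 + 1/15 → 8/75
merge 1/15 + 8/75 → 13/75
merge 3/25 + 3/25 → 6/25
merge 3/25 + 13/75 → 22/75
merge 16/75 + 6/25 → 34/75
merge 19/75 + 22/75 → 41/75
merge 34/75 + 41/75 → 1
L = 8/75 + 13/75 + 6/25 + 22/75 + 34/75 + 41/75 + 1 = 211/75 ≈ 2.813 bits/symbol.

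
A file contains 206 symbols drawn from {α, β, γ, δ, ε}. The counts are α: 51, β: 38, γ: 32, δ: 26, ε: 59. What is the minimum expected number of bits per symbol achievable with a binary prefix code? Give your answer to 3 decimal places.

Probabilities are the counts divided by 206.
Repeatedly combine the two least-probable nodes; the expected code length is the sum of the merged weights.
merge 13/103 + 16/103 → 29/103
merge 19/103 + 51/206 → 89/206
merge 29/103 + 59/206 → 117/206
merge 89/206 + 117/206 → 1
L = 29/103 + 89/206 + 117/206 + 1 = 235/103 ≈ 2.282 bits/symbol.

2.282 bits/symbol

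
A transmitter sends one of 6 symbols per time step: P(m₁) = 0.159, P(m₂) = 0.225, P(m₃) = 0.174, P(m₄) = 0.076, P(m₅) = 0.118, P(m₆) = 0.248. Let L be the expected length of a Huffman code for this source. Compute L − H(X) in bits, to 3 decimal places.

Entropy H = −Σ p log₂ p ≈ 2.4902 bits.
Huffman merges: 19/250+59/500→97/500; 159/1000+87/500→333/1000; 97/500+9/40→419/1000; 31/125+333/1000→581/1000; 419/1000+581/1000→1. L = 2527/1000 ≈ 2.5270.
L − H = 2.5270 − 2.4902 = 0.037 bits.

0.037 bits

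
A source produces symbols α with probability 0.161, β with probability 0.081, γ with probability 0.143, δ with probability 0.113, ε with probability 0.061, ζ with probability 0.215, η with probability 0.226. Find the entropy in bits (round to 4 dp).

H = −Σ pᵢ log₂ pᵢ.
−0.161·log₂(0.161) = 0.4242
−0.081·log₂(0.081) = 0.2937
−0.143·log₂(0.143) = 0.4012
−0.113·log₂(0.113) = 0.3555
−0.061·log₂(0.061) = 0.2461
−0.215·log₂(0.215) = 0.4768
−0.226·log₂(0.226) = 0.4849
Sum ≈ 2.6824 → 2.6824 bits.

2.6824 bits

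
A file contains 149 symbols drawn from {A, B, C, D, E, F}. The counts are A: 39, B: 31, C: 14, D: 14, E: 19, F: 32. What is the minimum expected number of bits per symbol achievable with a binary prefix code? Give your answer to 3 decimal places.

Probabilities are the counts divided by 149.
Repeatedly combine the two least-probable nodes; the expected code length is the sum of the merged weights.
merge 14/149 + 14/149 → 28/149
merge 19/149 + 28/149 → 47/149
merge 31/149 + 32/149 → 63/149
merge 39/149 + 47/149 → 86/149
merge 63/149 + 86/149 → 1
L = 28/149 + 47/149 + 63/149 + 86/149 + 1 = 373/149 ≈ 2.503 bits/symbol.

2.503 bits/symbol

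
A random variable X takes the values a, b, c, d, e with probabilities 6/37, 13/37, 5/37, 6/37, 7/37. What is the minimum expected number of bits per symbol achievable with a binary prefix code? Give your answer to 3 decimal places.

Repeatedly combine the two least-probable nodes; the expected code length is the sum of the merged weights.
merge 5/37 + 6/37 → 11/37
merge 6/37 + 7/37 → 13/37
merge 11/37 + 13/37 → 24/37
merge 13/37 + 24/37 → 1
L = 11/37 + 13/37 + 24/37 + 1 = 85/37 ≈ 2.297 bits/symbol.

2.297 bits/symbol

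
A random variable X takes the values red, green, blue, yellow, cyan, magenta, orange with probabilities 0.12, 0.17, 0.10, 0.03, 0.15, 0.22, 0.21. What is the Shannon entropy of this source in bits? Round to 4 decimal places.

H = −Σ pᵢ log₂ pᵢ.
−0.12·log₂(0.12) = 0.3671
−0.17·log₂(0.17) = 0.4346
−0.10·log₂(0.10) = 0.3322
−0.03·log₂(0.03) = 0.1518
−0.15·log₂(0.15) = 0.4105
−0.22·log₂(0.22) = 0.4806
−0.21·log₂(0.21) = 0.4728
Sum ≈ 2.6496 → 2.6496 bits.

2.6496 bits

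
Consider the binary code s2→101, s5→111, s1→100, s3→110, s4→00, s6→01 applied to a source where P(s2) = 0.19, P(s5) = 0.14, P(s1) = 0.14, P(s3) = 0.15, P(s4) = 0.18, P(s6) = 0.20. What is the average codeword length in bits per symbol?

2.62 bits/symbol

L̄ = Σ pᵢ·ℓᵢ = 0.19·3 + 0.14·3 + 0.14·3 + 0.15·3 + 0.18·2 + 0.20·2 = 2.62 bits/symbol.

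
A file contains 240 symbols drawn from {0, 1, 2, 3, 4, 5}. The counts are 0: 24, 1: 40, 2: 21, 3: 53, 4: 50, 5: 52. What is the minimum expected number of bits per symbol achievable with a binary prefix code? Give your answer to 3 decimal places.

2.542 bits/symbol

Probabilities are the counts divided by 240.
Repeatedly combine the two least-probable nodes; the expected code length is the sum of the merged weights.
merge 7/80 + 1/10 → 3/16
merge 1/6 + 3/16 → 17/48
merge 5/24 + 13/60 → 17/40
merge 53/240 + 17/48 → 23/40
merge 17/40 + 23/40 → 1
L = 3/16 + 17/48 + 17/40 + 23/40 + 1 = 61/24 ≈ 2.542 bits/symbol.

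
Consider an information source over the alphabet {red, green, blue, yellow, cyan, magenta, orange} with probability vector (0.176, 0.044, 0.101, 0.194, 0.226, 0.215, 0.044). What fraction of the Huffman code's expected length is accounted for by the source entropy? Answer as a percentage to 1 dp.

98.1%

Entropy H = −Σ p log₂ p ≈ 2.5924 bits.
Huffman merges: 11/250+11/250→11/125; 11/125+101/1000→189/1000; 22/125+189/1000→73/200; 97/500+43/200→409/1000; 113/500+73/200→591/1000; 409/1000+591/1000→1. L = 1321/500 ≈ 2.6420.
Efficiency = H/L = 2.5924/2.6420 = 98.1%.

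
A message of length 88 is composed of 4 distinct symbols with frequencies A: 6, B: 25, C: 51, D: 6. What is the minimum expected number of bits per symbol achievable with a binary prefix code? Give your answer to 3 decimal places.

1.557 bits/symbol

Probabilities are the counts divided by 88.
Repeatedly combine the two least-probable nodes; the expected code length is the sum of the merged weights.
merge 3/44 + 3/44 → 3/22
merge 3/22 + 25/88 → 37/88
merge 37/88 + 51/88 → 1
L = 3/22 + 37/88 + 1 = 137/88 ≈ 1.557 bits/symbol.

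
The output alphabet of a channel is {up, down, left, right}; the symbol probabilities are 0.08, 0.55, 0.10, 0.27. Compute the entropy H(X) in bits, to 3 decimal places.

H = −Σ pᵢ log₂ pᵢ.
−0.08·log₂(0.08) = 0.2915
−0.55·log₂(0.55) = 0.4744
−0.10·log₂(0.10) = 0.3322
−0.27·log₂(0.27) = 0.5100
Sum ≈ 1.6081 → 1.608 bits.

1.608 bits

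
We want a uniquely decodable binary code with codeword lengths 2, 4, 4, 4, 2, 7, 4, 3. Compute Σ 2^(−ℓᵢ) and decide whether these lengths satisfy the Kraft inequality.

0.8828125; yes

With common denominator 2^7 = 128: Σ 2^(−ℓᵢ) = 32/128 + 8/128 + 8/128 + 8/128 + 32/128 + 1/128 + 8/128 + 16/128 = 113/128 = 0.8828125.
Kraft's inequality requires Σ ≤ 1; here Σ = 0.8828125 ≤ 1, so such a prefix code exists.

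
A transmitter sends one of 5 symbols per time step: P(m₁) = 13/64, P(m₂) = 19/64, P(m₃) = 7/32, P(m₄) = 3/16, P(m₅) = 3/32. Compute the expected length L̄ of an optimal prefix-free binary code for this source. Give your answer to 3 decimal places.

2.281 bits/symbol

Repeatedly combine the two least-probable nodes; the expected code length is the sum of the merged weights.
merge 3/32 + 3/16 → 9/32
merge 13/64 + 7/32 → 27/64
merge 9/32 + 19/64 → 37/64
merge 27/64 + 37/64 → 1
L = 9/32 + 27/64 + 37/64 + 1 = 73/32 ≈ 2.281 bits/symbol.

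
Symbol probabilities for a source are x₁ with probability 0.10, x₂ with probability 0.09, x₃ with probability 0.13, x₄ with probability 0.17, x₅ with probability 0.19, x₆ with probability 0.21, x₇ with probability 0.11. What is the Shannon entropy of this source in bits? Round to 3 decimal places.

H = −Σ pᵢ log₂ pᵢ.
−0.10·log₂(0.10) = 0.3322
−0.09·log₂(0.09) = 0.3127
−0.13·log₂(0.13) = 0.3826
−0.17·log₂(0.17) = 0.4346
−0.19·log₂(0.19) = 0.4552
−0.21·log₂(0.21) = 0.4728
−0.11·log₂(0.11) = 0.3503
Sum ≈ 2.7404 → 2.740 bits.

2.740 bits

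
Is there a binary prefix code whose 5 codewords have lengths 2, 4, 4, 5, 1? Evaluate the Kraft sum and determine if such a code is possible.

With common denominator 2^5 = 32: Σ 2^(−ℓᵢ) = 8/32 + 2/32 + 2/32 + 1/32 + 16/32 = 29/32 = 0.90625.
Kraft's inequality requires Σ ≤ 1; here Σ = 0.90625 ≤ 1, so such a prefix code exists.

0.90625; yes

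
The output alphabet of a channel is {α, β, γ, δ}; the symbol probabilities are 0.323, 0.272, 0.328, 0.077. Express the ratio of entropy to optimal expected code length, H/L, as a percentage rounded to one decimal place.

92.5%

Entropy H = −Σ p log₂ p ≈ 1.8498 bits.
Huffman merges: 77/1000+34/125→349/1000; 323/1000+41/125→651/1000; 349/1000+651/1000→1. L = 2 ≈ 2.0000.
Efficiency = H/L = 1.8498/2.0000 = 92.5%.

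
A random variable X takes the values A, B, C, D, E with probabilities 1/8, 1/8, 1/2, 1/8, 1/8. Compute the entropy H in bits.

2 bits

Each probability is a power of 1/2, so log₂(1/p) is an integer.
H = Σ p·log₂(1/p) = 1/8·3 + 1/8·3 + 1/2·1 + 1/8·3 + 1/8·3 = 2 bits.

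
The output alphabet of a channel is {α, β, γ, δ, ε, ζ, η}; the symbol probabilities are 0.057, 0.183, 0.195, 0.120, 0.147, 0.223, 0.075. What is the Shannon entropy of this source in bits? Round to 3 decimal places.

H = −Σ pᵢ log₂ pᵢ.
−0.057·log₂(0.057) = 0.2356
−0.183·log₂(0.183) = 0.4484
−0.195·log₂(0.195) = 0.4599
−0.120·log₂(0.120) = 0.3671
−0.147·log₂(0.147) = 0.4066
−0.223·log₂(0.223) = 0.4828
−0.075·log₂(0.075) = 0.2803
Sum ≈ 2.6806 → 2.681 bits.

2.681 bits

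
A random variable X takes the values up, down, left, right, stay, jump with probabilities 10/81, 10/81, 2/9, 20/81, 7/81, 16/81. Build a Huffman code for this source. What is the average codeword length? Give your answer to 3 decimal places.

2.531 bits/symbol

Repeatedly combine the two least-probable nodes; the expected code length is the sum of the merged weights.
merge 7/81 + 10/81 → 17/81
merge 10/81 + 16/81 → 26/81
merge 17/81 + 2/9 → 35/81
merge 20/81 + 26/81 → 46/81
merge 35/81 + 46/81 → 1
L = 17/81 + 26/81 + 35/81 + 46/81 + 1 = 205/81 ≈ 2.531 bits/symbol.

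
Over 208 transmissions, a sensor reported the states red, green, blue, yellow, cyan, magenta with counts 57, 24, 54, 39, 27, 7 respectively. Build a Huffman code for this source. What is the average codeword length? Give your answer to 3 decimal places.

2.428 bits/symbol

Probabilities are the counts divided by 208.
Repeatedly combine the two least-probable nodes; the expected code length is the sum of the merged weights.
merge 7/208 + 3/26 → 31/208
merge 27/208 + 31/208 → 29/104
merge 3/16 + 27/104 → 93/208
merge 57/208 + 29/104 → 115/208
merge 93/208 + 115/208 → 1
L = 31/208 + 29/104 + 93/208 + 115/208 + 1 = 505/208 ≈ 2.428 bits/symbol.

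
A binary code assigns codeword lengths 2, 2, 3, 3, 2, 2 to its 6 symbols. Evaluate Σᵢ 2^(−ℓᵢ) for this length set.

1.25

With common denominator 2^3 = 8: Σ 2^(−ℓᵢ) = 2/8 + 2/8 + 1/8 + 1/8 + 2/8 + 2/8 = 10/8 = 1.25.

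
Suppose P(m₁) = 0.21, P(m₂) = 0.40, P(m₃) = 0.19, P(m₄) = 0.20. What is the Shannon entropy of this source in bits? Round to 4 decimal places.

H = −Σ pᵢ log₂ pᵢ.
−0.21·log₂(0.21) = 0.4728
−0.40·log₂(0.40) = 0.5288
−0.19·log₂(0.19) = 0.4552
−0.20·log₂(0.20) = 0.4644
Sum ≈ 1.9212 → 1.9212 bits.

1.9212 bits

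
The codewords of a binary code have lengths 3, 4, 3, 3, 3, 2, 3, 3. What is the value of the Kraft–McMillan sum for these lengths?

1.0625

With common denominator 2^4 = 16: Σ 2^(−ℓᵢ) = 2/16 + 1/16 + 2/16 + 2/16 + 2/16 + 4/16 + 2/16 + 2/16 = 17/16 = 1.0625.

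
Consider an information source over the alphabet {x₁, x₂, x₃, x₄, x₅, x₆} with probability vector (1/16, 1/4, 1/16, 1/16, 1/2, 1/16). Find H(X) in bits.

2 bits

Each probability is a power of 1/2, so log₂(1/p) is an integer.
H = Σ p·log₂(1/p) = 1/16·4 + 1/4·2 + 1/16·4 + 1/16·4 + 1/2·1 + 1/16·4 = 2 bits.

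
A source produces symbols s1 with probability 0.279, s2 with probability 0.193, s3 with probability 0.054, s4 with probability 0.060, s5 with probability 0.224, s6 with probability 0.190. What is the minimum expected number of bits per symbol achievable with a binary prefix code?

2.418 bits/symbol

Repeatedly combine the two least-probable nodes; the expected code length is the sum of the merged weights.
merge 27/500 + 3/50 → 57/500
merge 57/500 + 19/100 → 38/125
merge 193/1000 + 28/125 → 417/1000
merge 279/1000 + 38/125 → 583/1000
merge 417/1000 + 583/1000 → 1
L = 57/500 + 38/125 + 417/1000 + 583/1000 + 1 = 1209/500 = 2.418 bits/symbol.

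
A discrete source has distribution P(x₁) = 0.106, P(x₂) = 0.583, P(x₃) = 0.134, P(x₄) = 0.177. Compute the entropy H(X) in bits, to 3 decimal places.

H = −Σ pᵢ log₂ pᵢ.
−0.106·log₂(0.106) = 0.3432
−0.583·log₂(0.583) = 0.4538
−0.134·log₂(0.134) = 0.3886
−0.177·log₂(0.177) = 0.4422
Sum ≈ 1.6278 → 1.628 bits.

1.628 bits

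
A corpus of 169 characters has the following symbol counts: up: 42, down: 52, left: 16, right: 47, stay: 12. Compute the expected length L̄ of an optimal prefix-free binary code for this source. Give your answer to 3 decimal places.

Probabilities are the counts divided by 169.
Repeatedly combine the two least-probable nodes; the expected code length is the sum of the merged weights.
merge 12/169 + 16/169 → 28/169
merge 28/169 + 42/169 → 70/169
merge 47/169 + 4/13 → 99/169
merge 70/169 + 99/169 → 1
L = 28/169 + 70/169 + 99/169 + 1 = 366/169 ≈ 2.166 bits/symbol.

2.166 bits/symbol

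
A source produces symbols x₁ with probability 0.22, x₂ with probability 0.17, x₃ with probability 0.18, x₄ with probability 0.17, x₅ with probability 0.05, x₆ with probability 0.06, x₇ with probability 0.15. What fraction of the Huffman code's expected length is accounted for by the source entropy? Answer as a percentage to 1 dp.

Entropy H = −Σ p log₂ p ≈ 2.6652 bits.
Huffman merges: 1/20+3/50→11/100; 11/100+3/20→13/50; 17/100+17/100→17/50; 9/50+11/50→2/5; 13/50+17/50→3/5; 2/5+3/5→1. L = 271/100 ≈ 2.7100.
Efficiency = H/L = 2.6652/2.7100 = 98.3%.

98.3%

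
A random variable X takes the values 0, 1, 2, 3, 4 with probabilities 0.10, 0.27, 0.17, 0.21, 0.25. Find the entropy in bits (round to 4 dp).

2.2496 bits

H = −Σ pᵢ log₂ pᵢ.
−0.10·log₂(0.10) = 0.3322
−0.27·log₂(0.27) = 0.5100
−0.17·log₂(0.17) = 0.4346
−0.21·log₂(0.21) = 0.4728
−0.25·log₂(0.25) = 0.5000
Sum ≈ 2.2496 → 2.2496 bits.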